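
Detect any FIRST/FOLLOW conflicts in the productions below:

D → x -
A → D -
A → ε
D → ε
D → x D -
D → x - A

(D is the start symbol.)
Nullable non-terminals: A, D.
FIRST sets used below: FIRST(D) = { 'x', ε }

A: nullable alternative(s) A → ε; FOLLOW(A) = { $, '-' }
  A → D -: FIRST \ {ε} = { '-', 'x' } — overlaps FOLLOW(A) on { '-' }: CONFLICT
  A → ε: FIRST \ {ε} = { } — this is the only nullable alternative, skip

D: nullable alternative(s) D → ε; FOLLOW(D) = { $, '-' }
  D → x -: FIRST \ {ε} = { 'x' } — disjoint from FOLLOW(D)
  D → ε: FIRST \ {ε} = { } — this is the only nullable alternative, skip
  D → x D -: FIRST \ {ε} = { 'x' } — disjoint from FOLLOW(D)
  D → x - A: FIRST \ {ε} = { 'x' } — disjoint from FOLLOW(D)

So the grammar has 1 FIRST/FOLLOW conflict (marked CONFLICT above).

Answer: Yes. A → D '-' with FOLLOW(A) on { '-' }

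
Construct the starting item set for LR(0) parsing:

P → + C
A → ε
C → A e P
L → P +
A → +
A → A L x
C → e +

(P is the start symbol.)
First, augment the grammar with P' → P
I₀ = CLOSURE({ [P' → . P] }):
  [P' → . P] has the dot before P: add [P → . + C]
No further items can be added.

I₀ = { [P → . + C], [P' → . P] }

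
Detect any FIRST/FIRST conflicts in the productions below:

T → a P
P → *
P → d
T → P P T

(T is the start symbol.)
No FIRST/FIRST conflicts.

A FIRST/FIRST conflict occurs when two productions N → α and N → β for the same non-terminal have FIRST(α) ∩ FIRST(β) ≠ ∅ (with ε ∈ FIRST of a nullable right-hand side, so two nullable alternatives also conflict).

FIRST sets of the non-terminals at (or reachable through a nullable prefix from) the front of some alternative:
  FIRST(P) = { '*', 'd' }

Productions for T:
  T → a P: FIRST = { 'a' }
  T → P P T: FIRST = { '*', 'd' }
Productions for P:
  P → *: FIRST = { '*' }
  P → d: FIRST = { 'd' }

All alternatives of each non-terminal have pairwise disjoint FIRST sets.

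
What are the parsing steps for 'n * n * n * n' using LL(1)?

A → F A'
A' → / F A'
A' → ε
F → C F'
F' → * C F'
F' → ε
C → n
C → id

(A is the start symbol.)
LL(1) parsing maintains a stack (initially the start symbol over $) and the input. At each step: if the stack top is a terminal, match it against the current input token; if it is a non-terminal N, replace it with the RHS of M[N, lookahead] (the unique production whose predict set contains the lookahead).

Stack is shown with the top on the left.

Stack        Input            Action
------------------------------------
A $          n * n * n * n $  output A → F A'
F A' $       n * n * n * n $  output F → C F'
C F' A' $    n * n * n * n $  output C → n
n F' A' $    n * n * n * n $  match 'n'
F' A' $      * n * n * n $    output F' → * C F'
* C F' A' $  * n * n * n $    match '*'
C F' A' $    n * n * n $      output C → n
n F' A' $    n * n * n $      match 'n'
F' A' $      * n * n $        output F' → * C F'
* C F' A' $  * n * n $        match '*'
C F' A' $    n * n $          output C → n
n F' A' $    n * n $          match 'n'
F' A' $      * n $            output F' → * C F'
* C F' A' $  * n $            match '*'
C F' A' $    n $              output C → n
n F' A' $    n $              match 'n'
F' A' $      $                output F' → ε
A' $         $                output A' → ε
$            $                accept

The string is accepted.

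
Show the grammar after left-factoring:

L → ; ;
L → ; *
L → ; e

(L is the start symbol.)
L → ; L'
L' → ;
L' → *
L' → e

Left-factoring transforms A → αβ₁ | αβ₂ into A → αA' and A' → β₁ | β₂
(α is the longest common prefix among the alternatives). Repeat until
no nonterminal has two alternatives with a common prefix.

Round 1: L has alternatives sharing prefix ';'. Introduce L': L → ; L'
  Add: L' → ;
  Add: L' → *
  Add: L' → e

No remaining common prefixes — done.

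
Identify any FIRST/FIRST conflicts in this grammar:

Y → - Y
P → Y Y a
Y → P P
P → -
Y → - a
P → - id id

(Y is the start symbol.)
Yes. Y → '-' Y / Y → P P on { '-' }; Y → '-' Y / Y → '-' a on { '-' }; Y → P P / Y → '-' a on { '-' }; P → Y Y a / P → '-' on { '-' }; P → Y Y a / P → '-' id id on { '-' }; P → '-' / P → '-' id id on { '-' }

A FIRST/FIRST conflict occurs when two productions N → α and N → β for the same non-terminal have FIRST(α) ∩ FIRST(β) ≠ ∅ (with ε ∈ FIRST of a nullable right-hand side, so two nullable alternatives also conflict).

FIRST sets of the non-terminals at (or reachable through a nullable prefix from) the front of some alternative:
  FIRST(P) = { '-' }
  FIRST(Y) = { '-' }

Productions for Y:
  Y → - Y: FIRST = { '-' }
  Y → P P: FIRST = { '-' }
  Y → - a: FIRST = { '-' }
Productions for P:
  P → Y Y a: FIRST = { '-' }
  P → -: FIRST = { '-' }
  P → - id id: FIRST = { '-' }

Conflict for Y: Y → - Y and Y → P P
  Overlap: { '-' }
Conflict for Y: Y → - Y and Y → - a
  Overlap: { '-' }
Conflict for Y: Y → P P and Y → - a
  Overlap: { '-' }
Conflict for P: P → Y Y a and P → -
  Overlap: { '-' }
Conflict for P: P → Y Y a and P → - id id
  Overlap: { '-' }
Conflict for P: P → - and P → - id id
  Overlap: { '-' }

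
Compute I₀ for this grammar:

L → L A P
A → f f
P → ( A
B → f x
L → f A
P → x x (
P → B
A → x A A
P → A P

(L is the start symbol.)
{ [L → . L A P], [L → . f A], [L' → . L] }

First, augment the grammar with L' → L
I₀ = CLOSURE({ [L' → . L] }):
  [L' → . L] has the dot before L: add [L → . L A P], [L → . f A]
No further items can be added.

I₀ = { [L → . L A P], [L → . f A], [L' → . L] }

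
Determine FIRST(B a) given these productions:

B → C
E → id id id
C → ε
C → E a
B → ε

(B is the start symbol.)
FIRST sets of the non-terminals involved (from the grammar, by fixed-point iteration):
  FIRST(B) = { 'id', ε }

To compute FIRST(B a), process the symbols left to right:
Symbol B is a non-terminal. Add FIRST(B) \ {ε} = { 'id' }
B is nullable (ε ∈ FIRST(B)), continue to the next symbol.
Symbol a is a terminal. Add 'a' and stop.
FIRST(B a) = { 'a', 'id' }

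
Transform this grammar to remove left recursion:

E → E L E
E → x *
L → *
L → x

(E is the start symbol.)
E is directly left-recursive. The standard transformation for
  A → A α₁ | ... | A α_m | β₁ | ... | β_n
is
  A  → β₁ A' | ... | β_n A'
  A' → α₁ A' | ... | α_m A' | ε

E → x * becomes E → x * E'
E → E L E becomes E' → L E E'
Add E' → ε

Productions for other non-terminals are unchanged:
  L → *
  L → x

Resulting grammar:
E → x * E'
E' → L E E'
E' → ε
L → *
L → x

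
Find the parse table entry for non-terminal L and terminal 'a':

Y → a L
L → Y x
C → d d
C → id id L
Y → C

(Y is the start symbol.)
L → Y x

To find M[L, 'a'], we find productions for L where 'a' is in the predict set (PREDICT(N → α) = (FIRST(α) \ {ε}) ∪ (FOLLOW(N) if α ⇒* ε)).

Relevant sets:
  FIRST(Y) = { 'a', 'd', 'id' }

L → Y x: PREDICT = { 'a', 'd', 'id' }
  'a' is in predict set, so this production goes in M[L, 'a']

M[L, 'a'] = L → Y x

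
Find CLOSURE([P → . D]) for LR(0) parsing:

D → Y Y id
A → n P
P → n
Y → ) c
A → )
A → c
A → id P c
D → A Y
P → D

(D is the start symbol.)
{ [A → . )], [A → . c], [A → . id P c], [A → . n P], [D → . A Y], [D → . Y Y id], [P → . D], [Y → . ) c] }

Start with: [P → . D]
  [P → . D] has the dot before D: add [D → . Y Y id], [D → . A Y]
  [D → . Y Y id] has the dot before Y: add [Y → . ) c]
  [D → . A Y] has the dot before A: add [A → . n P], [A → . )], [A → . c], [A → . id P c]
No further items can be added.

CLOSURE = { [A → . )], [A → . c], [A → . id P c], [A → . n P], [D → . A Y], [D → . Y Y id], [P → . D], [Y → . ) c] }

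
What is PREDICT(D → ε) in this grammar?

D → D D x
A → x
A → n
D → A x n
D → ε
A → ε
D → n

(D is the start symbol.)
PREDICT(D → ε) = (FIRST(RHS) \ {ε}) ∪ (FOLLOW(D) if ε ∈ FIRST(RHS), i.e. RHS ⇒* ε)
The right-hand side is ε (FIRST(ε) = { ε }), so the predict set is FOLLOW(D) = { $, 'n', 'x' }
PREDICT(D → ε) = { $, 'n', 'x' }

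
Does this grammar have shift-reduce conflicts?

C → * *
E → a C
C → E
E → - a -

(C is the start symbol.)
No shift-reduce conflicts

Augment with C' → C and build the canonical LR(0) collection (I0 = CLOSURE({[C' → . C]}), then GOTO on every symbol after a dot until no new states appear). It has 10 states:
  I0: { [C → . * *], [C → . E], [C' → . C], [E → . - a -], [E → . a C] }  — shift
  I1: { [C → * . *] }  — shift
  I2: { [E → - . a -] }  — shift
  I3: { [C' → C .] }  — accept
  I4: { [C → E .] }  — reduce
  I5: { [C → . * *], [C → . E], [E → . - a -], [E → . a C], [E → a . C] }  — shift
  I6: { [E → a C .] }  — reduce
  I7: { [E → - a . -] }  — shift
  I8: { [E → - a - .] }  — reduce
  I9: { [C → * * .] }  — reduce

No state contains both a complete item and a shift item.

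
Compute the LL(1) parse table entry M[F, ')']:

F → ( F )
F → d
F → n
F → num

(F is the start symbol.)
To find M[F, ')'], we find productions for F where ')' is in the predict set (PREDICT(N → α) = (FIRST(α) \ {ε}) ∪ (FOLLOW(N) if α ⇒* ε)).

F → ( F ): PREDICT = { '(' }
F → d: PREDICT = { 'd' }
F → n: PREDICT = { 'n' }
F → num: PREDICT = { 'num' }

M[F, ')'] is empty (no production applies)

Answer: Empty (error entry)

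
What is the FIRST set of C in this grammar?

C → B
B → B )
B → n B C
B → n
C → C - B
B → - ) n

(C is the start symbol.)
{ '-', 'n' }

To compute FIRST(C), examine every production with C on the left-hand side, reading each right-hand side left to right until a non-nullable symbol is reached.

FIRST sets of the other non-terminals involved (by the same procedure, iterated to a fixed point):
  FIRST(B) = { '-', 'n' }

From C → B:
  - B is a non-terminal: add FIRST(B) \ {ε} = { '-', 'n' }
    B is not nullable, so stop
From C → C - B:
  - C is the symbol being defined: contributes nothing new
    C is not nullable, so stop

Collecting: FIRST(C) = { '-', 'n' }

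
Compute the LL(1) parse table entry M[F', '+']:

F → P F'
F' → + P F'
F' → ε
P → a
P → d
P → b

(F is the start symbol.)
To find M[F', '+'], we find productions for F' where '+' is in the predict set (PREDICT(N → α) = (FIRST(α) \ {ε}) ∪ (FOLLOW(N) if α ⇒* ε)).

Relevant sets:
  FOLLOW(F') = { $ }

F' → + P F': PREDICT = { '+' }
  '+' is in predict set, so this production goes in M[F', '+']
F' → ε: PREDICT = { $ }

M[F', '+'] = F' → + P F'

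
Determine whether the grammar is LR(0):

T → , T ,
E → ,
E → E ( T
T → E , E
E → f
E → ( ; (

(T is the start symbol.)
A grammar is LR(0) if no state in the canonical LR(0) collection has:
  - both a shift item (dot before a terminal) and a complete item (shift-reduce conflict), or
  - two or more complete items (reduce-reduce conflict; the accept item [T' → T .] counts as a complete item here).

Augment with T' → T and build the canonical LR(0) collection (I0 = CLOSURE({[T' → . T]}), then GOTO on every symbol after a dot until no new states appear). It has 15 states:
  I0: { [E → . ( ; (], [E → . ,], [E → . E ( T], [E → . f], [T → . , T ,], [T → . E , E], [T' → . T] }  — shift
  I1: { [E → ( . ; (] }  — shift
  I2: { [E → , .], [E → . ( ; (], [E → . ,], [E → . E ( T], [E → . f], [T → , . T ,], [T → . , T ,], [T → . E , E] }  — shift, reduce
  I3: { [E → E . ( T], [T → E . , E] }  — shift
  I4: { [T' → T .] }  — accept
  I5: { [E → f .] }  — reduce
  I6: { [E → . ( ; (], [E → . ,], [E → . E ( T], [E → . f], [E → E ( . T], [T → . , T ,], [T → . E , E] }  — shift
  I7: { [E → . ( ; (], [E → . ,], [E → . E ( T], [E → . f], [T → E , . E] }  — shift
  I8: { [E → , .] }  — reduce
  I9: { [E → E . ( T], [T → E , E .] }  — shift, reduce
  I10: { [E → E ( T .] }  — reduce
  I11: { [T → , T . ,] }  — shift
  I12: { [T → , T , .] }  — reduce
  I13: { [E → ( ; . (] }  — shift
  I14: { [E → ( ; ( .] }  — reduce

Conflict in state I2:
  Shift-reduce conflict between [E → , .] and [E → . ( ; (]
So the grammar is NOT LR(0).

Answer: No. Shift-reduce conflict between [E → , .] and [E → . ( ; (]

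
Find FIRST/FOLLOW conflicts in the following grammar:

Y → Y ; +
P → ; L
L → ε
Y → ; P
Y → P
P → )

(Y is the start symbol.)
No FIRST/FOLLOW conflicts.

A FIRST/FOLLOW conflict occurs when a non-terminal N has a nullable alternative N → β (β ⇒* ε) and another alternative N → α with FIRST(α) ∩ FOLLOW(N) ≠ ∅: on such a lookahead the parser cannot decide between expanding α and letting N vanish via β.

Nullable non-terminals: L.
L has a nullable alternative but only one production, so nothing to check.

P, Y have no nullable alternative, so no FIRST/FOLLOW check is needed there.

No FIRST/FOLLOW conflicts found.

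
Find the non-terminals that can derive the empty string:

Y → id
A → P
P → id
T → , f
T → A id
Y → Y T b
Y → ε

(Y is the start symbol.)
{ 'Y' }

A non-terminal is nullable if it can derive ε (the empty string): either it has an ε-production, or it has a production whose right-hand side consists entirely of nullable non-terminals.

ε-productions: Y → ε
So Y is immediately nullable.
No further non-terminal can be added: every production for the remaining non-terminals contains a terminal or a non-nullable non-terminal.
Nullable = { 'Y' }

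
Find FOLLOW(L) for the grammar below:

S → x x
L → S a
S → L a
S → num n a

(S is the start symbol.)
To compute FOLLOW(L), find every occurrence of L on a right-hand side N → α L β: add FIRST(β) \ {ε}, and if β is empty or nullable also add FOLLOW(N). Iterate to a fixed point.

In S → L a: L is followed by a, add FIRST(a) \ {ε} = { 'a' }

Taking the union: FOLLOW(L) = { 'a' }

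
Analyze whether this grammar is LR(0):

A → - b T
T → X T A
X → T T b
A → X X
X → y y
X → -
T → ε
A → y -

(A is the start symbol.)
No. Shift-reduce conflict between [T → .] and [A → . - b T]

A grammar is LR(0) if no state in the canonical LR(0) collection has:
  - both a shift item (dot before a terminal) and a complete item (shift-reduce conflict), or
  - two or more complete items (reduce-reduce conflict; the accept item [A' → A .] counts as a complete item here).

Augment with A' → A and build the canonical LR(0) collection (I0 = CLOSURE({[A' → . A]}), then GOTO on every symbol after a dot until no new states appear). It has 18 states:
  I0: { [A → . - b T], [A → . X X], [A → . y -], [A' → . A], [T → . X T A], [T → .], [X → . -], [X → . T T b], [X → . y y] }  — shift, reduce
  I1: { [A → - . b T], [X → - .] }  — shift, reduce
  I2: { [A' → A .] }  — accept
  I3: { [T → . X T A], [T → .], [X → . -], [X → . T T b], [X → . y y], [X → T . T b] }  — shift, reduce
  I4: { [A → X . X], [T → . X T A], [T → .], [T → X . T A], [X → . -], [X → . T T b], [X → . y y] }  — shift, reduce
  I5: { [A → y . -], [X → y . y] }  — shift
  I6: { [A → y - .] }  — reduce
  I7: { [X → y y .] }  — reduce
  I8: { [X → - .] }  — reduce
  I9: { [A → . - b T], [A → . X X], [A → . y -], [T → . X T A], [T → .], [T → X T . A], [X → . -], [X → . T T b], [X → . y y], [X → T . T b] }  — shift, reduce
  I10: { [A → X X .], [T → . X T A], [T → .], [T → X . T A], [X → . -], [X → . T T b], [X → . y y] }  — shift, 2 reduces
  I11: { [X → y . y] }  — shift
  I12: { [T → . X T A], [T → .], [T → X . T A], [X → . -], [X → . T T b], [X → . y y] }  — shift, reduce
  I13: { [T → X T A .] }  — reduce
  I14: { [T → . X T A], [T → .], [X → . -], [X → . T T b], [X → . y y], [X → T . T b], [X → T T . b] }  — shift, reduce
  I15: { [X → T T b .] }  — reduce
  I16: { [A → - b . T], [T → . X T A], [T → .], [X → . -], [X → . T T b], [X → . y y] }  — shift, reduce
  I17: { [A → - b T .], [T → . X T A], [T → .], [X → . -], [X → . T T b], [X → . y y], [X → T . T b] }  — shift, 2 reduces

Conflict in state I0:
  Shift-reduce conflict between [T → .] and [A → . - b T]
So the grammar is NOT LR(0).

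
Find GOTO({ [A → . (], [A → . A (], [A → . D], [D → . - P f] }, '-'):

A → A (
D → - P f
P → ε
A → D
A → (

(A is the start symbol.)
{ [D → - . P f], [P → .] }

GOTO(I, '-') = CLOSURE({ [A → αX.β] : [A → α.Xβ] ∈ I, X = '-' })

Items with dot before '-', with the dot advanced:
  [D → . - P f] → [D → - . P f]
Closure of the advanced items:
  [D → - . P f] has the dot before P: add [P → .]

GOTO = { [D → - . P f], [P → .] }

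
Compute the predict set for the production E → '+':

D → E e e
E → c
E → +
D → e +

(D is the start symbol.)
{ '+' }

PREDICT(E → '+') = (FIRST(RHS) \ {ε}) ∪ (FOLLOW(E) if ε ∈ FIRST(RHS), i.e. RHS ⇒* ε)
FIRST('+') = { '+' }
ε ∉ FIRST('+'), so FOLLOW(E) is not added.
PREDICT(E → '+') = { '+' }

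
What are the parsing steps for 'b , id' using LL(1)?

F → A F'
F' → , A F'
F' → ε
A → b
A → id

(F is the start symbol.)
LL(1) parsing maintains a stack (initially the start symbol over $) and the input. At each step: if the stack top is a terminal, match it against the current input token; if it is a non-terminal N, replace it with the RHS of M[N, lookahead] (the unique production whose predict set contains the lookahead).

Stack is shown with the top on the left.

Stack     Input     Action
--------------------------
F $       b , id $  output F → A F'
A F' $    b , id $  output A → b
b F' $    b , id $  match 'b'
F' $      , id $    output F' → , A F'
, A F' $  , id $    match ','
A F' $    id $      output A → id
id F' $   id $      match 'id'
F' $      $         output F' → ε
$         $         accept

The string is accepted.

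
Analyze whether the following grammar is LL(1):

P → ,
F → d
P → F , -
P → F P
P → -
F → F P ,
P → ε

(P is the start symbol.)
A grammar is LL(1) if for each non-terminal N with multiple productions, the predict sets of those productions are pairwise disjoint, where PREDICT(N → α) = (FIRST(α) \ {ε}) ∪ (FOLLOW(N) if α ⇒* ε).

Relevant sets:
  FIRST(F) = { 'd' }
  FOLLOW(P) = { $, ',' }

For P:
  PREDICT(P → ',') = { ',' }
  PREDICT(P → F ',' '-') = { 'd' }
  PREDICT(P → F P) = { 'd' }
  PREDICT(P → '-') = { '-' }
  PREDICT(P → ε) = { $, ',' }
For F:
  PREDICT(F → d) = { 'd' }
  PREDICT(F → F P ',') = { 'd' }

Conflict found: Predict set conflict for P: { ',' }
The grammar is NOT LL(1).

Answer: No. Predict set conflict for P: { ',' }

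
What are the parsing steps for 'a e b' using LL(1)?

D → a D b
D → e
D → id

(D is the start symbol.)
LL(1) parsing maintains a stack (initially the start symbol over $) and the input. At each step: if the stack top is a terminal, match it against the current input token; if it is a non-terminal N, replace it with the RHS of M[N, lookahead] (the unique production whose predict set contains the lookahead).

Stack is shown with the top on the left.

Stack    Input    Action
------------------------
D $      a e b $  output D → a D b
a D b $  a e b $  match 'a'
D b $    e b $    output D → e
e b $    e b $    match 'e'
b $      b $      match 'b'
$        $        accept

The string is accepted.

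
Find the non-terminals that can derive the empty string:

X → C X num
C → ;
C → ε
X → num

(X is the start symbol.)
{ 'C' }

ε-productions: C → ε
So C is immediately nullable.
No further non-terminal can be added: every production for the remaining non-terminals contains a terminal or a non-nullable non-terminal.
Nullable = { 'C' }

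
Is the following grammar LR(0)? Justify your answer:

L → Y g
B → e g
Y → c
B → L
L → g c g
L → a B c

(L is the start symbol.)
A grammar is LR(0) if no state in the canonical LR(0) collection has:
  - both a shift item (dot before a terminal) and a complete item (shift-reduce conflict), or
  - two or more complete items (reduce-reduce conflict; the accept item [L' → L .] counts as a complete item here).

Augment with L' → L and build the canonical LR(0) collection (I0 = CLOSURE({[L' → . L]}), then GOTO on every symbol after a dot until no new states appear). It has 14 states:
  I0: { [L → . Y g], [L → . a B c], [L → . g c g], [L' → . L], [Y → . c] }  — shift
  I1: { [L' → L .] }  — accept
  I2: { [L → Y . g] }  — shift
  I3: { [B → . L], [B → . e g], [L → . Y g], [L → . a B c], [L → . g c g], [L → a . B c], [Y → . c] }  — shift
  I4: { [Y → c .] }  — reduce
  I5: { [L → g . c g] }  — shift
  I6: { [L → g c . g] }  — shift
  I7: { [L → g c g .] }  — reduce
  I8: { [L → a B . c] }  — shift
  I9: { [B → L .] }  — reduce
  I10: { [B → e . g] }  — shift
  I11: { [B → e g .] }  — reduce
  I12: { [L → a B c .] }  — reduce
  I13: { [L → Y g .] }  — reduce

Every state is either a pure shift/goto state or contains exactly one complete item and nothing to shift — no conflicts. The grammar is LR(0).

Answer: Yes, the grammar is LR(0)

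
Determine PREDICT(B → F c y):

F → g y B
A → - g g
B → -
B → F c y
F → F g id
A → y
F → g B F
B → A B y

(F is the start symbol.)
PREDICT(B → F c y) = (FIRST(RHS) \ {ε}) ∪ (FOLLOW(B) if ε ∈ FIRST(RHS), i.e. RHS ⇒* ε)
FIRST(F) = { 'g' }
FIRST(F c y) = { 'g' }
ε ∉ FIRST(F c y), so FOLLOW(B) is not added.
PREDICT(B → F c y) = { 'g' }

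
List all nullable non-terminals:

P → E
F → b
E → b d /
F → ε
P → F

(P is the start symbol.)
{ 'F', 'P' }

A non-terminal is nullable if it can derive ε (the empty string): either it has an ε-production, or it has a production whose right-hand side consists entirely of nullable non-terminals.

ε-productions: F → ε
So F is immediately nullable.
P → F: every symbol on the right is nullable, so P is nullable too.
No further non-terminal can be added: every production for the remaining non-terminals contains a terminal or a non-nullable non-terminal.
Nullable = { 'F', 'P' }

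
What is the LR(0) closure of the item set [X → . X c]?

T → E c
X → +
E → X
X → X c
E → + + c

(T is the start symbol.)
{ [X → . +], [X → . X c] }

To compute CLOSURE, for each item [A → α.Bβ] where B is a non-terminal, add [B → .γ] for all productions B → γ; repeat for the newly added items until nothing changes.

Start with: [X → . X c]
  [X → . X c] has the dot before X: add [X → . +]
No further items can be added.

CLOSURE = { [X → . +], [X → . X c] }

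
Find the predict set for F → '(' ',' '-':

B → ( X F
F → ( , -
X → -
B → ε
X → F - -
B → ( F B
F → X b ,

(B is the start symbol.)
PREDICT(F → '(' ',' '-') = (FIRST(RHS) \ {ε}) ∪ (FOLLOW(F) if ε ∈ FIRST(RHS), i.e. RHS ⇒* ε)
FIRST('(' ',' '-') = { '(' }
ε ∉ FIRST('(' ',' '-'), so FOLLOW(F) is not added.
PREDICT(F → '(' ',' '-') = { '(' }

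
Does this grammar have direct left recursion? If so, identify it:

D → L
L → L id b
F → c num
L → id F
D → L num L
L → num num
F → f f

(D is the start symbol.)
Yes, L is left-recursive

Direct left recursion occurs when N → N α for some non-terminal N (the right-hand side begins with the left-hand side itself).

D → L: starts with L
L → L id b: LEFT RECURSIVE (starts with L)
F → c num: starts with c
L → id F: starts with id
D → L num L: starts with L
L → num num: starts with num
F → f f: starts with f

The grammar has direct left recursion on: L.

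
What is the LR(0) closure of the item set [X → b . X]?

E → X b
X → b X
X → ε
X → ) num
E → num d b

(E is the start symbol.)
Start with: [X → b . X]
  [X → b . X] has the dot before X: add [X → . b X], [X → .], [X → . ) num]
No further items can be added.

CLOSURE = { [X → . ) num], [X → . b X], [X → .], [X → b . X] }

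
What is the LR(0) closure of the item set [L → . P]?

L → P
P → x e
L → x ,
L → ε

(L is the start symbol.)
{ [L → . P], [P → . x e] }

Start with: [L → . P]
  [L → . P] has the dot before P: add [P → . x e]
No further items can be added.

CLOSURE = { [L → . P], [P → . x e] }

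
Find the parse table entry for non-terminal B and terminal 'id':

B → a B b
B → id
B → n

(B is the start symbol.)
B → id

To find M[B, 'id'], we find productions for B where 'id' is in the predict set (PREDICT(N → α) = (FIRST(α) \ {ε}) ∪ (FOLLOW(N) if α ⇒* ε)).

B → a B b: PREDICT = { 'a' }
B → id: PREDICT = { 'id' }
  'id' is in predict set, so this production goes in M[B, 'id']
B → n: PREDICT = { 'n' }

M[B, 'id'] = B → id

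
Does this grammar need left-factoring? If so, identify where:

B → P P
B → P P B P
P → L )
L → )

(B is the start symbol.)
Left-factoring is needed when two productions for the same non-terminal
share a common prefix on the right-hand side.

Productions for B:
  B → P P
  B → P P B P

Found common prefix 'P P' in productions for B

Answer: Yes, B has productions with common prefix 'P P'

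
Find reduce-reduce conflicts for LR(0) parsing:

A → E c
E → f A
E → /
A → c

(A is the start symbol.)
A reduce-reduce conflict occurs when an LR(0) state has two complete items [A → α .] and [B → β .] — both call for a reduction, and with no lookahead the parser cannot choose between them.

Augment with A' → A and build the canonical LR(0) collection (I0 = CLOSURE({[A' → . A]}), then GOTO on every symbol after a dot until no new states appear). It has 8 states:
  I0: { [A → . E c], [A → . c], [A' → . A], [E → . /], [E → . f A] }  — shift
  I1: { [E → / .] }  — reduce
  I2: { [A' → A .] }  — accept
  I3: { [A → E . c] }  — shift
  I4: { [A → c .] }  — reduce
  I5: { [A → . E c], [A → . c], [E → . /], [E → . f A], [E → f . A] }  — shift
  I6: { [E → f A .] }  — reduce
  I7: { [A → E c .] }  — reduce

No state contains more than one complete item.

Answer: No reduce-reduce conflicts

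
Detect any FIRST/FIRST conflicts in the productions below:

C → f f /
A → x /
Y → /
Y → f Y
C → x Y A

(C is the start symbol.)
No FIRST/FIRST conflicts.

A FIRST/FIRST conflict occurs when two productions N → α and N → β for the same non-terminal have FIRST(α) ∩ FIRST(β) ≠ ∅ (with ε ∈ FIRST of a nullable right-hand side, so two nullable alternatives also conflict).

Productions for C:
  C → f f /: FIRST = { 'f' }
  C → x Y A: FIRST = { 'x' }
Productions for Y:
  Y → /: FIRST = { '/' }
  Y → f Y: FIRST = { 'f' }
A has only one production, so no FIRST/FIRST conflict is possible there.

All alternatives of each non-terminal have pairwise disjoint FIRST sets.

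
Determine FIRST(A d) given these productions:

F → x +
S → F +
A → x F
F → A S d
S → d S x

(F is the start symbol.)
{ 'x' }

FIRST sets of the non-terminals involved (from the grammar, by fixed-point iteration):
  FIRST(A) = { 'x' }

To compute FIRST(A d), process the symbols left to right:
Symbol A is a non-terminal. Add FIRST(A) \ {ε} = { 'x' }
A is not nullable (ε ∉ FIRST(A)), so stop here.
FIRST(A d) = { 'x' }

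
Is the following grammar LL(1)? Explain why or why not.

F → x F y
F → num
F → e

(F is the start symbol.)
Yes, the grammar is LL(1).

A grammar is LL(1) if for each non-terminal N with multiple productions, the predict sets of those productions are pairwise disjoint, where PREDICT(N → α) = (FIRST(α) \ {ε}) ∪ (FOLLOW(N) if α ⇒* ε).

For F:
  PREDICT(F → x F y) = { 'x' }
  PREDICT(F → num) = { 'num' }
  PREDICT(F → e) = { 'e' }

All predict sets are disjoint. The grammar IS LL(1).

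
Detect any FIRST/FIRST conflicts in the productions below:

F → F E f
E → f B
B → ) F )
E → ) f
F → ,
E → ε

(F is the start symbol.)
Yes. F → F E f / F → ',' on { ',' }

FIRST sets of the non-terminals at (or reachable through a nullable prefix from) the front of some alternative:
  FIRST(F) = { ',' }

Productions for F:
  F → F E f: FIRST = { ',' }
  F → ,: FIRST = { ',' }
Productions for E:
  E → f B: FIRST = { 'f' }
  E → ) f: FIRST = { ')' }
  E → ε: FIRST = { ε }
B has only one production, so no FIRST/FIRST conflict is possible there.

Conflict for F: F → F E f and F → ,
  Overlap: { ',' }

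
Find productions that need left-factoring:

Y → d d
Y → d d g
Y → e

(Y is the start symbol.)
Left-factoring is needed when two productions for the same non-terminal
share a common prefix on the right-hand side.

Productions for Y:
  Y → d d
  Y → d d g
  Y → e

Found common prefix 'd d' in productions for Y

Answer: Yes, Y has productions with common prefix 'd d'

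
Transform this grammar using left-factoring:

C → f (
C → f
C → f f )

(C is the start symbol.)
C → f C'
C' → (
C' → ε
C' → f )

Left-factoring transforms A → αβ₁ | αβ₂ into A → αA' and A' → β₁ | β₂
(α is the longest common prefix among the alternatives). Repeat until
no nonterminal has two alternatives with a common prefix.

Round 1: C has alternatives sharing prefix 'f'. Introduce C': C → f C'
  Add: C' → (
  Add: C' → ε
  Add: C' → f )

No remaining common prefixes — done.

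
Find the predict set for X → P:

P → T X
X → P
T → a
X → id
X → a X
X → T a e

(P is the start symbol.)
PREDICT(X → P) = (FIRST(RHS) \ {ε}) ∪ (FOLLOW(X) if ε ∈ FIRST(RHS), i.e. RHS ⇒* ε)
FIRST(P) = { 'a' }
FIRST(P) = { 'a' }
ε ∉ FIRST(P), so FOLLOW(X) is not added.
PREDICT(X → P) = { 'a' }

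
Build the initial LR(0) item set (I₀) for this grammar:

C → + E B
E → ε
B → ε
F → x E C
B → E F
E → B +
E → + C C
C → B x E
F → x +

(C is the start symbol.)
{ [B → . E F], [B → .], [C → . + E B], [C → . B x E], [C' → . C], [E → . + C C], [E → . B +], [E → .] }

First, augment the grammar with C' → C
I₀ = CLOSURE({ [C' → . C] }):
  [C' → . C] has the dot before C: add [C → . + E B], [C → . B x E]
  [C → . B x E] has the dot before B: add [B → .], [B → . E F]
  [B → . E F] has the dot before E: add [E → .], [E → . B +], [E → . + C C]
No further items can be added.

I₀ = { [B → . E F], [B → .], [C → . + E B], [C → . B x E], [C' → . C], [E → . + C C], [E → . B +], [E → .] }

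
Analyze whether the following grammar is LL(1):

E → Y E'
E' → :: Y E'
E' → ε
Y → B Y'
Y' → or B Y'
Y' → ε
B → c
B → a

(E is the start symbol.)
Yes, the grammar is LL(1).

A grammar is LL(1) if for each non-terminal N with multiple productions, the predict sets of those productions are pairwise disjoint, where PREDICT(N → α) = (FIRST(α) \ {ε}) ∪ (FOLLOW(N) if α ⇒* ε).

Relevant sets:
  FOLLOW(E') = { $ }
  FOLLOW(Y') = { $, '::' }

For E':
  PREDICT(E' → :: Y E') = { '::' }
  PREDICT(E' → ε) = { $ }
For Y':
  PREDICT(Y' → or B Y') = { 'or' }
  PREDICT(Y' → ε) = { $, '::' }
For B:
  PREDICT(B → c) = { 'c' }
  PREDICT(B → a) = { 'a' }
E, Y have a single production, so nothing to check there.

All predict sets are disjoint. The grammar IS LL(1).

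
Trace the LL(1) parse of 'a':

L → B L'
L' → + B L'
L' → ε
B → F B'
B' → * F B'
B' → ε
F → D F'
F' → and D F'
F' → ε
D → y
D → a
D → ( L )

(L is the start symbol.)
LL(1) parsing maintains a stack (initially the start symbol over $) and the input. At each step: if the stack top is a terminal, match it against the current input token; if it is a non-terminal N, replace it with the RHS of M[N, lookahead] (the unique production whose predict set contains the lookahead).

Stack is shown with the top on the left.

Stack         Input  Action
---------------------------
L $           a $    output L → B L'
B L' $        a $    output B → F B'
F B' L' $     a $    output F → D F'
D F' B' L' $  a $    output D → a
a F' B' L' $  a $    match 'a'
F' B' L' $    $      output F' → ε
B' L' $       $      output B' → ε
L' $          $      output L' → ε
$             $      accept

The string is accepted.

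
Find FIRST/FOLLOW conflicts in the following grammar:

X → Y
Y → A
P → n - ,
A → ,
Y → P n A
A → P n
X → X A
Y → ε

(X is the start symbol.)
A FIRST/FOLLOW conflict occurs when a non-terminal N has a nullable alternative N → β (β ⇒* ε) and another alternative N → α with FIRST(α) ∩ FOLLOW(N) ≠ ∅: on such a lookahead the parser cannot decide between expanding α and letting N vanish via β.

Nullable non-terminals: X, Y.
FIRST sets used below: FIRST(Y) = { ',', 'n', ε }, FIRST(X) = { ',', 'n', ε }, FIRST(A) = { ',', 'n' }, FIRST(P) = { 'n' }

X: nullable alternative(s) X → Y; FOLLOW(X) = { $, ',', 'n' }
  X → Y: FIRST \ {ε} = { ',', 'n' } — this is the only nullable alternative, skip
  X → X A: FIRST \ {ε} = { ',', 'n' } — overlaps FOLLOW(X) on { ',', 'n' }: CONFLICT

Y: nullable alternative(s) Y → ε; FOLLOW(Y) = { $, ',', 'n' }
  Y → A: FIRST \ {ε} = { ',', 'n' } — overlaps FOLLOW(Y) on { ',', 'n' }: CONFLICT
  Y → P n A: FIRST \ {ε} = { 'n' } — overlaps FOLLOW(Y) on { 'n' }: CONFLICT
  Y → ε: FIRST \ {ε} = { } — this is the only nullable alternative, skip

A, P have no nullable alternative, so no FIRST/FOLLOW check is needed there.

So the grammar has 3 FIRST/FOLLOW conflicts (marked CONFLICT above).

Answer: Yes. X → X A with FOLLOW(X) on { ',', 'n' }; Y → A with FOLLOW(Y) on { ',', 'n' }; Y → P n A with FOLLOW(Y) on { 'n' }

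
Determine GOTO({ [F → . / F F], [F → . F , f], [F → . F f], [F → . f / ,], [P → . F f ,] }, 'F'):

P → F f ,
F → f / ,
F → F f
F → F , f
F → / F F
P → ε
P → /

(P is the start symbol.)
{ [F → F . , f], [F → F . f], [P → F . f ,] }

GOTO(I, 'F') = CLOSURE({ [A → αX.β] : [A → α.Xβ] ∈ I, X = 'F' })

Items with dot before 'F', with the dot advanced:
  [F → . F , f] → [F → F . , f]
  [F → . F f] → [F → F . f]
  [P → . F f ,] → [P → F . f ,]
Closure adds nothing (no advanced item has the dot before a non-terminal).

GOTO = { [F → F . , f], [F → F . f], [P → F . f ,] }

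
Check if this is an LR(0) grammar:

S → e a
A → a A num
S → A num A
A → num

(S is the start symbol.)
Augment with S' → S and build the canonical LR(0) collection (I0 = CLOSURE({[S' → . S]}), then GOTO on every symbol after a dot until no new states appear). It has 11 states:
  I0: { [A → . a A num], [A → . num], [S → . A num A], [S → . e a], [S' → . S] }  — shift
  I1: { [S → A . num A] }  — shift
  I2: { [S' → S .] }  — accept
  I3: { [A → . a A num], [A → . num], [A → a . A num] }  — shift
  I4: { [S → e . a] }  — shift
  I5: { [A → num .] }  — reduce
  I6: { [S → e a .] }  — reduce
  I7: { [A → a A . num] }  — shift
  I8: { [A → a A num .] }  — reduce
  I9: { [A → . a A num], [A → . num], [S → A num . A] }  — shift
  I10: { [S → A num A .] }  — reduce

Every state is either a pure shift/goto state or contains exactly one complete item and nothing to shift — no conflicts. The grammar is LR(0).

Answer: Yes, the grammar is LR(0)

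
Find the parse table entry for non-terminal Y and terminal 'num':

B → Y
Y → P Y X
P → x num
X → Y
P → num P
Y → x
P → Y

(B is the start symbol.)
Y → P Y X

To find M[Y, 'num'], we find productions for Y where 'num' is in the predict set (PREDICT(N → α) = (FIRST(α) \ {ε}) ∪ (FOLLOW(N) if α ⇒* ε)).

Relevant sets:
  FIRST(P) = { 'num', 'x' }

Y → P Y X: PREDICT = { 'num', 'x' }
  'num' is in predict set, so this production goes in M[Y, 'num']
Y → x: PREDICT = { 'x' }

M[Y, 'num'] = Y → P Y X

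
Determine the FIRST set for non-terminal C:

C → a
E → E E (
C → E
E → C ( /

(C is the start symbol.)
{ 'a' }

FIRST sets of the other non-terminals involved (by the same procedure, iterated to a fixed point):
  FIRST(E) = { 'a' }

From C → a:
  - a is a terminal: add 'a' and stop
From C → E:
  - E is a non-terminal: add FIRST(E) \ {ε} = { 'a' }
    E is not nullable, so stop

Collecting: FIRST(C) = { 'a' }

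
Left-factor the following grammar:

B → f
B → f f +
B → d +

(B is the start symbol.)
B → f B'
B' → ε
B' → f +
B → d +

Left-factoring transforms A → αβ₁ | αβ₂ into A → αA' and A' → β₁ | β₂
(α is the longest common prefix among the alternatives). Repeat until
no nonterminal has two alternatives with a common prefix.

Round 1: B has alternatives sharing prefix 'f'. Introduce B': B → f B'
  Add: B' → ε
  Add: B' → f +

No remaining common prefixes — done.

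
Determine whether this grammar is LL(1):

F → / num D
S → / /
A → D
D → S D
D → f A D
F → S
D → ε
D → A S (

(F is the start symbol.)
Relevant sets:
  FIRST(S) = { '/' }
  FIRST(A) = { '/', 'f', ε }
  FOLLOW(D) = { $, '/', 'f' }

For F:
  PREDICT(F → '/' num D) = { '/' }
  PREDICT(F → S) = { '/' }
For D:
  PREDICT(D → S D) = { '/' }
  PREDICT(D → f A D) = { 'f' }
  PREDICT(D → ε) = { $, '/', 'f' }
  PREDICT(D → A S '(') = { '/', 'f' }
S, A have a single production, so nothing to check there.

Conflict found: Predict set conflict for F: { '/' }
The grammar is NOT LL(1).

Answer: No. Predict set conflict for F: { '/' }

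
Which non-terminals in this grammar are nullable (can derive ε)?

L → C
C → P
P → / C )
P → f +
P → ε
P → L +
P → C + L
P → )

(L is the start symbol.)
{ 'C', 'L', 'P' }

A non-terminal is nullable if it can derive ε (the empty string): either it has an ε-production, or it has a production whose right-hand side consists entirely of nullable non-terminals.

ε-productions: P → ε
So P is immediately nullable.
C → P: every symbol on the right is nullable, so C is nullable too.
L → C: every symbol on the right is nullable, so L is nullable too.
Every non-terminal is now nullable.
Nullable = { 'C', 'L', 'P' }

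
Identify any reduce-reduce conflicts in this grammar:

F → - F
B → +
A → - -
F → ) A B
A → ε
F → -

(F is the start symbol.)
Augment with F' → F and build the canonical LR(0) collection (I0 = CLOSURE({[F' → . F]}), then GOTO on every symbol after a dot until no new states appear). It has 10 states:
  I0: { [F → . ) A B], [F → . - F], [F → . -], [F' → . F] }  — shift
  I1: { [A → . - -], [A → .], [F → ) . A B] }  — shift, reduce
  I2: { [F → - . F], [F → - .], [F → . ) A B], [F → . - F], [F → . -] }  — shift, reduce
  I3: { [F' → F .] }  — accept
  I4: { [F → - F .] }  — reduce
  I5: { [A → - . -] }  — shift
  I6: { [B → . +], [F → ) A . B] }  — shift
  I7: { [B → + .] }  — reduce
  I8: { [F → ) A B .] }  — reduce
  I9: { [A → - - .] }  — reduce

No state contains more than one complete item.

Answer: No reduce-reduce conflicts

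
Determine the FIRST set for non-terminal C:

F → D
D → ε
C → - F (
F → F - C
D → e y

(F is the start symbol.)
{ '-' }

To compute FIRST(C), examine every production with C on the left-hand side, reading each right-hand side left to right until a non-nullable symbol is reached.

From C → - F (:
  - '-' is a terminal: add '-' and stop

Collecting: FIRST(C) = { '-' }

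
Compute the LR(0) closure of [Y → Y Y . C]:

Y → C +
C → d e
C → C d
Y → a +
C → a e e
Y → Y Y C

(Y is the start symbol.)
{ [C → . C d], [C → . a e e], [C → . d e], [Y → Y Y . C] }

Start with: [Y → Y Y . C]
  [Y → Y Y . C] has the dot before C: add [C → . d e], [C → . C d], [C → . a e e]
No further items can be added.

CLOSURE = { [C → . C d], [C → . a e e], [C → . d e], [Y → Y Y . C] }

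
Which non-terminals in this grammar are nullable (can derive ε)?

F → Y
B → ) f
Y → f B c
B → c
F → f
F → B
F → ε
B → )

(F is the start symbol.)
{ 'F' }

A non-terminal is nullable if it can derive ε (the empty string): either it has an ε-production, or it has a production whose right-hand side consists entirely of nullable non-terminals.

ε-productions: F → ε
So F is immediately nullable.
No further non-terminal can be added: every production for the remaining non-terminals contains a terminal or a non-nullable non-terminal.
Nullable = { 'F' }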